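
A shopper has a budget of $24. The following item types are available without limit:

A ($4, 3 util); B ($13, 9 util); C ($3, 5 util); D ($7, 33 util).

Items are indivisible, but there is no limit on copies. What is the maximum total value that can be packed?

Best value-per-unit is D at 33/7; filling with it alone gives 3×33 = 99.
Optimal mix: 1×C + 3×D → cost 24, value 104.

104 util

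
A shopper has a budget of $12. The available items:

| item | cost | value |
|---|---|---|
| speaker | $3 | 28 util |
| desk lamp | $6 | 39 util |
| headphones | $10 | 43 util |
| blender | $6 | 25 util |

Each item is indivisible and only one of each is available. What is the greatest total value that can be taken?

67 util

Check high-value combinations within $12:
- speaker+desk lamp: cost 3+6=9, value 28+39=67
- desk lamp+blender: cost 6+6=12, value 39+25=64
- speaker+blender: cost 3+6=9, value 28+25=53
- headphones: cost 10, value 43
Best: 67 util.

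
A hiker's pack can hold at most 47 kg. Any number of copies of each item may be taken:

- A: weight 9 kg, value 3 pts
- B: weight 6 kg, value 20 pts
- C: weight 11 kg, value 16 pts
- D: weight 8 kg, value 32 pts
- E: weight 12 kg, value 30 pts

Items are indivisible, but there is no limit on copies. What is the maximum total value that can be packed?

Best value-per-unit is D at 32/8; filling with it alone gives 5×32 = 160.
Optimal mix: 1×B + 5×D → weight 46, value 180.

180 pts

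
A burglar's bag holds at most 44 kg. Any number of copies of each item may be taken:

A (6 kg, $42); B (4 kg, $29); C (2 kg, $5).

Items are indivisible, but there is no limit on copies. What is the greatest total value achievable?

Best value-per-unit is B at 29/4, and filling with it alone uses weight 11×4=44. No mix of the others beats 11×29 = 319.

$319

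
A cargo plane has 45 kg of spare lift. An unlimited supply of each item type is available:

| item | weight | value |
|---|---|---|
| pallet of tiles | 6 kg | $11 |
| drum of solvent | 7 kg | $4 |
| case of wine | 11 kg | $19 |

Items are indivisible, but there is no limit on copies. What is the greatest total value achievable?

$79

Best value-per-unit is pallet of tiles at 11/6; filling with it alone gives 7×11 = 77.
Optimal mix: 2×pallet of tiles + 3×case of wine → weight 45, value 79.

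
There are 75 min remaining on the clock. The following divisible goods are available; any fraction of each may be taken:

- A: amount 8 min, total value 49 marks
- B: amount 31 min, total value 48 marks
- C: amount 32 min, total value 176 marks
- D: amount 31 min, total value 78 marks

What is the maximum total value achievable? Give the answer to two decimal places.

Take in order of value per unit:
- A (49/8 per unit): all 8 → value 49, running total 49.00
- C (176/32 per unit): all 32 → value 176, running total 225.00
- D (78/31 per unit): all 31 → value 78, running total 303.00
- B (48/31 per unit): 4 of 31 → value 4×48/31 = 6.1935, running total 309.19
Total 309.19.

309.19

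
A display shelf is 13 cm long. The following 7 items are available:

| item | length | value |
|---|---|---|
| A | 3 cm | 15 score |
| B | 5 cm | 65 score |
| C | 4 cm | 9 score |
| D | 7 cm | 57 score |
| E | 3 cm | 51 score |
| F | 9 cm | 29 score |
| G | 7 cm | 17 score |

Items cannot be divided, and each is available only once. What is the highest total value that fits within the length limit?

Check high-value combinations within 13 cm:
- A+B+E: length 3+5+3=11, value 15+65+51=131
- B+C+E: length 5+4+3=12, value 65+9+51=125
- A+D+E: length 3+7+3=13, value 15+57+51=123
- B+D: length 5+7=12, value 65+57=122
Best: 131 score.

131 score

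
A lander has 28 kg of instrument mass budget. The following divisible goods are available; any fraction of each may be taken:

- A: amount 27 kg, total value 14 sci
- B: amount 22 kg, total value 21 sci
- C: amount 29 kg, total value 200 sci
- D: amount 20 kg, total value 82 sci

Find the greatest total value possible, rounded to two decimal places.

193.10

Take in order of value per unit:
- C (200/29 per unit): 28 of 29 → value 28×200/29 = 193.1034, running total 193.10
Total 193.10.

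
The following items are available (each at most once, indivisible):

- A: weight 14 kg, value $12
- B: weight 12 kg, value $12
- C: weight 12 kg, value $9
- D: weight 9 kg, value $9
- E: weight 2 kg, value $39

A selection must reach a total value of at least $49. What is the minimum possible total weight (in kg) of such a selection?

14

Subsets with value ≥ 49, sorted by total weight:
- B+E: weight 14, value 51
- A+E: weight 16, value 51
- B+D+E: weight 23, value 60
Minimum weight: 14 kg.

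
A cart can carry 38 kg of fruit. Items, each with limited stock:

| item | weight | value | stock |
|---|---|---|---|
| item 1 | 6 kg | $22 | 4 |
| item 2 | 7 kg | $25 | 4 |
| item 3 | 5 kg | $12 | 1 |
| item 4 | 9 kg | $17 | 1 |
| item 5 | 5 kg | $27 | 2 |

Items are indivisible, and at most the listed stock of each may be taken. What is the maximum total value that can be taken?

Top feasible selections:
- 4×item 2 + 2×item 5: weight 38, value 154
- 1×item 1 + 3×item 2 + 2×item 5: weight 37, value 151
- 2×item 1 + 2×item 2 + 2×item 5: weight 36, value 148
Best: $154.

$154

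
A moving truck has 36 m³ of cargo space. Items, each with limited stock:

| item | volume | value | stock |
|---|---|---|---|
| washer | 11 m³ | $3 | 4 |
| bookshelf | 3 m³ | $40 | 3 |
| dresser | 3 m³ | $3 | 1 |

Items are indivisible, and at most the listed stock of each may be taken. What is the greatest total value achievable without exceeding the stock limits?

$129

Top feasible selections:
- 2×washer + 3×bookshelf + 1×dresser: volume 34, value 129
- 1×washer + 3×bookshelf + 1×dresser: volume 23, value 126
Best: $129.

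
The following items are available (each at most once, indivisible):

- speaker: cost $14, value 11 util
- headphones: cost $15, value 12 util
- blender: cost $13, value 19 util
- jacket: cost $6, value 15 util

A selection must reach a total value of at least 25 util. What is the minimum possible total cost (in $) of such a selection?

Subsets with value ≥ 25, sorted by total cost:
- blender+jacket: cost 19, value 34
- speaker+jacket: cost 20, value 26
Minimum cost: 19 $.

19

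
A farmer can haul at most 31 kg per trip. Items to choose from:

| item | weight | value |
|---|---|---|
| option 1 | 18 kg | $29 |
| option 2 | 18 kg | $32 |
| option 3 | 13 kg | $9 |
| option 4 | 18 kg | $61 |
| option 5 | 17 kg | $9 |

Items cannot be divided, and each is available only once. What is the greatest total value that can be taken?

Check high-value combinations within 31 kg:
- option 3+option 4: weight 13+18=31, value 9+61=70
- option 4: weight 18, value 61
- option 2+option 3: weight 18+13=31, value 32+9=41
Best: $70.

$70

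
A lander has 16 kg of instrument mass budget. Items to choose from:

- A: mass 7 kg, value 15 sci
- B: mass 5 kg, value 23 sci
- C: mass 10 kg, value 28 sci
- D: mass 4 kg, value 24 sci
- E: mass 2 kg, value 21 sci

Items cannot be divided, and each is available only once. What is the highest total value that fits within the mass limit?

73 sci

Check high-value combinations within 16 kg:
- C+D+E: mass 10+4+2=16, value 28+24+21=73
- B+D+E: mass 5+4+2=11, value 23+24+21=68
- A+B+D: mass 7+5+4=16, value 15+23+24=62
Best: 73 sci.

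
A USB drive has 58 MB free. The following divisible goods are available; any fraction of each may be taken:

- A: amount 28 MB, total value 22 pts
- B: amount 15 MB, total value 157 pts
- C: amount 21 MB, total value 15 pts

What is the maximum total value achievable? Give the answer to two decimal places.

Take in order of value per unit:
- B (157/15 per unit): all 15 → value 157, running total 157.00
- A (22/28 per unit): all 28 → value 22, running total 179.00
- C (15/21 per unit): 15 of 21 → value 15×15/21 = 10.7143, running total 189.71
Total 189.71.

189.71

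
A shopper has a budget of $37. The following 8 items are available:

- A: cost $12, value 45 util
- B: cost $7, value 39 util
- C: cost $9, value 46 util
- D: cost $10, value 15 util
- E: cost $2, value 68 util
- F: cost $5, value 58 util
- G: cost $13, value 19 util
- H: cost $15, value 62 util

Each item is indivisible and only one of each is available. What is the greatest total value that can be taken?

256 util

Check high-value combinations within $37:
- A+B+C+E+F: cost 12+7+9+2+5=35, value 45+39+46+68+58=256
- C+E+F+H: cost 9+2+5+15=31, value 46+68+58+62=234
- A+E+F+H: cost 12+2+5+15=34, value 45+68+58+62=233
- B+C+E+F+G: cost 7+9+2+5+13=36, value 39+46+68+58+19=230
Best: 256 util.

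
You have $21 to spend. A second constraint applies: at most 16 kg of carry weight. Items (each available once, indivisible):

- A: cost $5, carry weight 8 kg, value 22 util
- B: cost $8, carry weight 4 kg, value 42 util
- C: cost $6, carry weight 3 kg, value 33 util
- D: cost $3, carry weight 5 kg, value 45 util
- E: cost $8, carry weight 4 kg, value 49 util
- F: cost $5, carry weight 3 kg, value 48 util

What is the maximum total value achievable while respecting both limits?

142 util

Feasible sets respecting both limits:
- D+E+F: cost 16, carry weight 12, value 142
- B+E+F: cost 21, carry weight 11, value 139
- B+D+E: cost 19, carry weight 13, value 136
Best: 142 util.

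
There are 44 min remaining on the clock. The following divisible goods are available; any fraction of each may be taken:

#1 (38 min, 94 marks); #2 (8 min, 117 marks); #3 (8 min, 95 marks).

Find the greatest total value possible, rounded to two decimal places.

Take in order of value per unit:
- #2 (117/8 per unit): all 8 → value 117, running total 117.00
- #3 (95/8 per unit): all 8 → value 95, running total 212.00
- #1 (94/38 per unit): 28 of 38 → value 28×94/38 = 69.2632, running total 281.26
Total 281.26.

281.26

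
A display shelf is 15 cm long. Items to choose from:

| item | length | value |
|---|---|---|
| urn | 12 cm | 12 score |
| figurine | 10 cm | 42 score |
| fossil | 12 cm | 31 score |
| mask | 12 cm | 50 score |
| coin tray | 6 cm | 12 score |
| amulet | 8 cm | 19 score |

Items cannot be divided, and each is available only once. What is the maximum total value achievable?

50 score

Check high-value combinations within 15 cm:
- mask: length 12, value 50
- figurine: length 10, value 42
- fossil: length 12, value 31
- coin tray+amulet: length 6+8=14, value 12+19=31
- amulet: length 8, value 19
Best: 50 score.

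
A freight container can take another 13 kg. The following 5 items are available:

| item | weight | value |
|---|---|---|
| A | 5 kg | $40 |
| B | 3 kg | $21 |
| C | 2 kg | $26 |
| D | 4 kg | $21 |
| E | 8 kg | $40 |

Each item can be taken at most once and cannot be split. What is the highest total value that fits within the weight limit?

Check high-value combinations within 13 kg:
- A+B+C: weight 5+3+2=10, value 40+21+26=87
- A+C+D: weight 5+2+4=11, value 40+26+21=87
- B+C+E: weight 3+2+8=13, value 21+26+40=87
Best: $87.

$87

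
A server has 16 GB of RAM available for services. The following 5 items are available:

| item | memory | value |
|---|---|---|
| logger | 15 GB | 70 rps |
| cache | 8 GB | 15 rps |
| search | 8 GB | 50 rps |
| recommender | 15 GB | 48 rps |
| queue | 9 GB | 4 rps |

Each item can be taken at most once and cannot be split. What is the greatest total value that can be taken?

70 rps

Check high-value combinations within 16 GB:
- logger: memory 15, value 70
- cache+search: memory 8+8=16, value 15+50=65
- search: memory 8, value 50
Best: 70 rps.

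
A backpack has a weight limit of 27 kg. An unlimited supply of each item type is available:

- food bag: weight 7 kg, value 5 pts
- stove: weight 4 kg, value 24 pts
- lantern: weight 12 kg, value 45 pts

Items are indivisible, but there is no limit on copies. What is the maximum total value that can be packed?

144 pts

Best value-per-unit is stove at 24/4, and filling with it alone uses weight 6×4=24. No mix of the others beats 6×24 = 144.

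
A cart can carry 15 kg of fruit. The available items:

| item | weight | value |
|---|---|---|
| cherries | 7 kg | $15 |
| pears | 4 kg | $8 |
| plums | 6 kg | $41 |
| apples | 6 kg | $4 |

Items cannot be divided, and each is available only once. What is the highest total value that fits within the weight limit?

$56

Check high-value combinations within 15 kg:
- cherries+plums: weight 7+6=13, value 15+41=56
- pears+plums: weight 4+6=10, value 8+41=49
- plums+apples: weight 6+6=12, value 41+4=45
Best: $56.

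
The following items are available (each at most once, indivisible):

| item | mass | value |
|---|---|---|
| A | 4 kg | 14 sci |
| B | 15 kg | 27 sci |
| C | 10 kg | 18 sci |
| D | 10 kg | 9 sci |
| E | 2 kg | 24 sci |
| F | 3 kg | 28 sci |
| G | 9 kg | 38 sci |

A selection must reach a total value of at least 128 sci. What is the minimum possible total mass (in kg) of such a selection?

33

Subsets with value ≥ 128, sorted by total mass:
- A+B+E+F+G: mass 33, value 131
- A+C+D+E+F+G: mass 38, value 131
- B+C+E+F+G: mass 39, value 135
- A+B+C+E+F+G: mass 43, value 149
Minimum mass: 33 kg.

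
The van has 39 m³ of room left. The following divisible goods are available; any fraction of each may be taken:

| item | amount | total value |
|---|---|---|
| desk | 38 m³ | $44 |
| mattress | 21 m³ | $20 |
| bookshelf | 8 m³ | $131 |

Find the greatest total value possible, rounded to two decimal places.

Take in order of value per unit:
- bookshelf (131/8 per unit): all 8 → value 131, running total 131.00
- desk (44/38 per unit): 31 of 38 → value 31×44/38 = 35.8947, running total 166.89
Total 166.89.

166.89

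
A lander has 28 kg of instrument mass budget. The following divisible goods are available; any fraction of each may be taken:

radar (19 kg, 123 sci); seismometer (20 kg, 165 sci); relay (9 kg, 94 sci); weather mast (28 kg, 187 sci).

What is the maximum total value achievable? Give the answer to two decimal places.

250.75

Take in order of value per unit:
- relay (94/9 per unit): all 9 → value 94, running total 94.00
- seismometer (165/20 per unit): 19 of 20 → value 19×165/20 = 156.7500, running total 250.75
Total 250.75.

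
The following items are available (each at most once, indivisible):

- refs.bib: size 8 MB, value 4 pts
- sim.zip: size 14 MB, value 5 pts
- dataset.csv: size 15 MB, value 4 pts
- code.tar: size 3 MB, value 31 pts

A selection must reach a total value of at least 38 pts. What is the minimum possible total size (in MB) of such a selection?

25

Subsets with value ≥ 38, sorted by total size:
- refs.bib+sim.zip+code.tar: size 25, value 40
- refs.bib+dataset.csv+code.tar: size 26, value 39
Minimum size: 25 MB.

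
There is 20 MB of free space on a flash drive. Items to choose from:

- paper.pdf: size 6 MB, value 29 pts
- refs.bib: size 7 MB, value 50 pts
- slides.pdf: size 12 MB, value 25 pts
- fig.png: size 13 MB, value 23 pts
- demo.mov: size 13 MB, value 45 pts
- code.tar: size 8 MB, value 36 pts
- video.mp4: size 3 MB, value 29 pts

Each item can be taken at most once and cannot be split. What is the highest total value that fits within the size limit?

Check high-value combinations within 20 MB:
- refs.bib+code.tar+video.mp4: size 7+8+3=18, value 50+36+29=115
- paper.pdf+refs.bib+video.mp4: size 6+7+3=16, value 29+50+29=108
- refs.bib+demo.mov: size 7+13=20, value 50+45=95
- paper.pdf+code.tar+video.mp4: size 6+8+3=17, value 29+36+29=94
Best: 115 pts.

115 pts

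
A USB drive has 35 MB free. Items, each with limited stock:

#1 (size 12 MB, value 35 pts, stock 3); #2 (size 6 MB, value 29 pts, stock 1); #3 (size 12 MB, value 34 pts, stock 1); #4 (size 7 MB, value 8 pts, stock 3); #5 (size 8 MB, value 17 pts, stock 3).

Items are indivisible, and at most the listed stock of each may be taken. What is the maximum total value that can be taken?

Best selections within size 35 and stock limits:
- 2×#1 + 1×#2: size 30, value 99
- 1×#1 + 1×#2 + 1×#3: size 30, value 98
- 1×#1 + 1×#2 + 2×#5: size 34, value 98
Best: 99 pts.

99 pts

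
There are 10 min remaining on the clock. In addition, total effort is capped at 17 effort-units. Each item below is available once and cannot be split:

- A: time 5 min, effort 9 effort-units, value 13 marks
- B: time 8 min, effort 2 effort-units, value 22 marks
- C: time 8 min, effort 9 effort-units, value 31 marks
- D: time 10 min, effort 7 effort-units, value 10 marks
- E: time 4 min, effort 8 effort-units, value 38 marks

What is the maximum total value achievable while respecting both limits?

51 marks

Feasible sets respecting both limits:
- A+E: time 9, effort 17, value 51
- E: time 4, effort 8, value 38
- C: time 8, effort 9, value 31
Best: 51 marks.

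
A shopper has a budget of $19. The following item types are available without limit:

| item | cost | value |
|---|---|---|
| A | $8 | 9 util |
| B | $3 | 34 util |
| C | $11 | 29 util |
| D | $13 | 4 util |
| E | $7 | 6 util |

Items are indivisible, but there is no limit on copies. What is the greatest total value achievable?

204 util

Best value-per-unit is B at 34/3, and filling with it alone uses cost 6×3=18. No mix of the others beats 6×34 = 204.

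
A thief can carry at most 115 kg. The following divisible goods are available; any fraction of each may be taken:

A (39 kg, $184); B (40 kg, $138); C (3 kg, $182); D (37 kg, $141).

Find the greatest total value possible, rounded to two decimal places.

631.20

Take in order of value per unit:
- C (182/3 per unit): all 3 → value 182, running total 182.00
- A (184/39 per unit): all 39 → value 184, running total 366.00
- D (141/37 per unit): all 37 → value 141, running total 507.00
- B (138/40 per unit): 36 of 40 → value 36×138/40 = 124.2000, running total 631.20
Total 631.20.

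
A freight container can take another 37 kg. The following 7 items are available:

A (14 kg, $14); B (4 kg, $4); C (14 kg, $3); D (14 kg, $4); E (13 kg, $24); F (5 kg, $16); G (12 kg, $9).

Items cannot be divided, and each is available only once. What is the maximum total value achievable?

$58

Check high-value combinations within 37 kg:
- A+B+E+F: weight 14+4+13+5=36, value 14+4+24+16=58
- A+E+F: weight 14+13+5=32, value 14+24+16=54
- B+E+F+G: weight 4+13+5+12=34, value 4+24+16+9=53
- E+F+G: weight 13+5+12=30, value 24+16+9=49
- B+D+E+F: weight 4+14+13+5=36, value 4+4+24+16=48
Best: $58.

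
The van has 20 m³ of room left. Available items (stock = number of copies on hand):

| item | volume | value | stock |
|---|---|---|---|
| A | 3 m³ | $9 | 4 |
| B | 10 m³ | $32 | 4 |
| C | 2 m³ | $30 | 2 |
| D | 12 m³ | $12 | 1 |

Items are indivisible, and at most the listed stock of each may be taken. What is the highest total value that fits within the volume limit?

Top feasible selections:
- 2×A + 1×B + 2×C: volume 20, value 110
- 1×A + 1×B + 2×C: volume 17, value 101
Best: $110.

$110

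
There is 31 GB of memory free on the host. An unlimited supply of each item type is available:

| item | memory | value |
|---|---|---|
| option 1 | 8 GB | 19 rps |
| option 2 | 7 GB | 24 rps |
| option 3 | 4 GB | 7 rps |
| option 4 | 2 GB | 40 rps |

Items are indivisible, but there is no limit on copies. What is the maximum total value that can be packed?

Best value-per-unit is option 4 at 40/2, and filling with it alone uses memory 15×2=30. No mix of the others beats 15×40 = 600.

600 rps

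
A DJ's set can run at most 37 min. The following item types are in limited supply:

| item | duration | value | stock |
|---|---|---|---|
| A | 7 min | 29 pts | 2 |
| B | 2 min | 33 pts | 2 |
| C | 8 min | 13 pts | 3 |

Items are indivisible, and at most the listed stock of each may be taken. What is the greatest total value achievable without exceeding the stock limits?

150 pts

Top feasible selections:
- 2×A + 2×B + 2×C: duration 34, value 150
- 2×A + 2×B + 1×C: duration 26, value 137
Best: 150 pts.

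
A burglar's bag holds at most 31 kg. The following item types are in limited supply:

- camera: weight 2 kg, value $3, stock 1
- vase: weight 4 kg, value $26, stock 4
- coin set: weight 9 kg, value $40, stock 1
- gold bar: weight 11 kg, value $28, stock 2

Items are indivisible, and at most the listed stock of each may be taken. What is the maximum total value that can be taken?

$147

Top feasible selections:
- 1×camera + 4×vase + 1×coin set: weight 27, value 147
- 4×vase + 1×coin set: weight 25, value 144
Best: $147.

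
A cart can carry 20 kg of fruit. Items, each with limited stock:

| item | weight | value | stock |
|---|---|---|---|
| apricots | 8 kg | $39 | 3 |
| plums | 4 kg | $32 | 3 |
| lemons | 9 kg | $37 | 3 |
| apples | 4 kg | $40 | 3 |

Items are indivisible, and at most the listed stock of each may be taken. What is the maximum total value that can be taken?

$184

Best selections within weight 20 and stock limits:
- 2×plums + 3×apples: weight 20, value 184
- 3×plums + 2×apples: weight 20, value 176
- 1×apricots + 3×apples: weight 20, value 159
Best: $184.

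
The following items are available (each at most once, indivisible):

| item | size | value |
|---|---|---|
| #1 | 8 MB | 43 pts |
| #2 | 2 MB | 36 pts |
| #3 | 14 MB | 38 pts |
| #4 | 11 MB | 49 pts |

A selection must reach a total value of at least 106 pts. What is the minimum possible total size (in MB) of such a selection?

21

Subsets with value ≥ 106, sorted by total size:
- #1+#2+#4: size 21, value 128
- #1+#2+#3: size 24, value 117
Minimum size: 21 MB.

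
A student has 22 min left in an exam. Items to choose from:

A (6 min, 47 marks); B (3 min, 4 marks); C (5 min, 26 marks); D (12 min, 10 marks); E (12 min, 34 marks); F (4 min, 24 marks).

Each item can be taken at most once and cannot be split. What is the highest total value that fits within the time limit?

105 marks

Check high-value combinations within 22 min:
- A+E+F: time 6+12+4=22, value 47+34+24=105
- A+B+C+F: time 6+3+5+4=18, value 47+4+26+24=101
- A+C+F: time 6+5+4=15, value 47+26+24=97
Best: 105 marks.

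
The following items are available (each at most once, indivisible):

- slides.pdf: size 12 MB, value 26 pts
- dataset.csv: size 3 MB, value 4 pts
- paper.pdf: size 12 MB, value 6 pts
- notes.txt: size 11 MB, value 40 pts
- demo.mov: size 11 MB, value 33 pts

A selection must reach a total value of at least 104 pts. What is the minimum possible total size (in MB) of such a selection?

46

Subsets with value ≥ 104, sorted by total size:
- slides.pdf+paper.pdf+notes.txt+demo.mov: size 46, value 105
- slides.pdf+dataset.csv+paper.pdf+notes.txt+demo.mov: size 49, value 109
Minimum size: 46 MB.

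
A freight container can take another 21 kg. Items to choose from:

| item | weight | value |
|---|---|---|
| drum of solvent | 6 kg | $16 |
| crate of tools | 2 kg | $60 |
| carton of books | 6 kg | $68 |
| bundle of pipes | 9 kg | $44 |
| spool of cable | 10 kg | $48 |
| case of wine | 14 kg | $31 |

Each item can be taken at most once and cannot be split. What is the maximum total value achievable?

$176

This is a 0/1 knapsack; check combinations near the capacity.
- crate of tools+carton of books+spool of cable: weight 2+6+10=18, value 60+68+48=176
- crate of tools+carton of books+bundle of pipes: weight 2+6+9=17, value 60+68+44=172
- crate of tools+bundle of pipes+spool of cable: weight 2+9+10=21, value 60+44+48=152
Best: $176.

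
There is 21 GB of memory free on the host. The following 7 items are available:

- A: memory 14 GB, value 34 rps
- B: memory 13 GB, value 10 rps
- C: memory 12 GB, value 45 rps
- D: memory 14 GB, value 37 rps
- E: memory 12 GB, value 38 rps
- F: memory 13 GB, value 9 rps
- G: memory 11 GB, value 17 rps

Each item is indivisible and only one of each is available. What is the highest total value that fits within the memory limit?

Check high-value combinations within 21 GB:
- C: memory 12, value 45
- E: memory 12, value 38
- D: memory 14, value 37
- A: memory 14, value 34
Best: 45 rps.

45 rps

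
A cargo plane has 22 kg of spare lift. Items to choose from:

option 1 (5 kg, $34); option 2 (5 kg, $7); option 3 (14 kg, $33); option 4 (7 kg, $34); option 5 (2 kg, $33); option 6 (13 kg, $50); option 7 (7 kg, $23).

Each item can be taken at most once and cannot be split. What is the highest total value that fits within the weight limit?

$124

Check high-value combinations within 22 kg:
- option 1+option 4+option 5+option 7: weight 5+7+2+7=21, value 34+34+33+23=124
- option 1+option 5+option 6: weight 5+2+13=20, value 34+33+50=117
- option 4+option 5+option 6: weight 7+2+13=22, value 34+33+50=117
Best: $124.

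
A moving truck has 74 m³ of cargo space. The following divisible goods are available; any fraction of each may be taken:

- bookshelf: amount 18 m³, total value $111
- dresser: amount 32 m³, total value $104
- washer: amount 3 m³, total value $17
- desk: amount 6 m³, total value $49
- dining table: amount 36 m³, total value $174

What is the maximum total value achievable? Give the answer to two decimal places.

386.75

Take in order of value per unit:
- desk (49/6 per unit): all 6 → value 49, running total 49.00
- bookshelf (111/18 per unit): all 18 → value 111, running total 160.00
- washer (17/3 per unit): all 3 → value 17, running total 177.00
- dining table (174/36 per unit): all 36 → value 174, running total 351.00
- dresser (104/32 per unit): 11 of 32 → value 11×104/32 = 35.7500, running total 386.75
Total 386.75.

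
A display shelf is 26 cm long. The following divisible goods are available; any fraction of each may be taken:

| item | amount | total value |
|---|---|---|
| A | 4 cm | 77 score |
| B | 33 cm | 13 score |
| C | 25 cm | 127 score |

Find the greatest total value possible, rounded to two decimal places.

188.76

Take in order of value per unit:
- A (77/4 per unit): all 4 → value 77, running total 77.00
- C (127/25 per unit): 22 of 25 → value 22×127/25 = 111.7600, running total 188.76
Total 188.76.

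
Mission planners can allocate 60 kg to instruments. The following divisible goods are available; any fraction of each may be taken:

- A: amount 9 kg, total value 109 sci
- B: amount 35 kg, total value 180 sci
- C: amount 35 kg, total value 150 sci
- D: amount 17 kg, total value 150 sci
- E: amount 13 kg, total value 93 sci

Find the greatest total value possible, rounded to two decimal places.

Take in order of value per unit:
- A (109/9 per unit): all 9 → value 109, running total 109.00
- D (150/17 per unit): all 17 → value 150, running total 259.00
- E (93/13 per unit): all 13 → value 93, running total 352.00
- B (180/35 per unit): 21 of 35 → value 21×180/35 = 108.0000, running total 460.00
Total 460.00.

460.00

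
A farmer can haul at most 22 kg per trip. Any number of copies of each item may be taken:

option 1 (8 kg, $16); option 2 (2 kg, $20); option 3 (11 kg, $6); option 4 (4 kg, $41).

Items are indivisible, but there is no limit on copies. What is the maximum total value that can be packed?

$225

Best value-per-unit is option 4 at 41/4; filling with it alone gives 5×41 = 205.
Optimal mix: 1×option 2 + 5×option 4 → weight 22, value 225.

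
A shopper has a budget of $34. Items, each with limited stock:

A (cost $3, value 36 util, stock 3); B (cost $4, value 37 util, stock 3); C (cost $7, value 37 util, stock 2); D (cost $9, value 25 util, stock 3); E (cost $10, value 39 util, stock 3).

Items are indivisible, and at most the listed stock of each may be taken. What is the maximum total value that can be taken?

Best selections within cost 34 and stock limits:
- 3×A + 3×B + 1×E: cost 31, value 258
- 3×A + 2×B + 1×C + 1×E: cost 34, value 258
Best: 258 util.

258 util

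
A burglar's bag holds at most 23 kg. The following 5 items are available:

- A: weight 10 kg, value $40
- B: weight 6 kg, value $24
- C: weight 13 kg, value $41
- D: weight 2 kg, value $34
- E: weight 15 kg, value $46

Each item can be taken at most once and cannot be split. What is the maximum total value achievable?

$104

Check high-value combinations within 23 kg:
- B+D+E: weight 6+2+15=23, value 24+34+46=104
- B+C+D: weight 6+13+2=21, value 24+41+34=99
- A+B+D: weight 10+6+2=18, value 40+24+34=98
- A+C: weight 10+13=23, value 40+41=81
- D+E: weight 2+15=17, value 34+46=80
Best: $104.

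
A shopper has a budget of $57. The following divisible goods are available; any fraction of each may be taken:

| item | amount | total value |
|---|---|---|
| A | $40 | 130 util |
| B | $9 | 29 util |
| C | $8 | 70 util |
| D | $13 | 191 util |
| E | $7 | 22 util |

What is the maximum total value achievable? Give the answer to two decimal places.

378.00

Take in order of value per unit:
- D (191/13 per unit): all 13 → value 191, running total 191.00
- C (70/8 per unit): all 8 → value 70, running total 261.00
- A (130/40 per unit): 36 of 40 → value 36×130/40 = 117.0000, running total 378.00
Total 378.00.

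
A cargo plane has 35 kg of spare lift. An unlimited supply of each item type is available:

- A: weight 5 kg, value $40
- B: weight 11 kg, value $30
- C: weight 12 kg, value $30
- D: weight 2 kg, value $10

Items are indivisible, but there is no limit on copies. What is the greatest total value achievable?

$280

Best value-per-unit is A at 40/5, and filling with it alone uses weight 7×5=35. No mix of the others beats 7×40 = 280.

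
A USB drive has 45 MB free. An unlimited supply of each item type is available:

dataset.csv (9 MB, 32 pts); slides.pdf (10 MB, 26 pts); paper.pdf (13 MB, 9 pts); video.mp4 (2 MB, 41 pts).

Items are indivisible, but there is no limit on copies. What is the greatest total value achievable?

902 pts

Best value-per-unit is video.mp4 at 41/2, and filling with it alone uses size 22×2=44. No mix of the others beats 22×41 = 902.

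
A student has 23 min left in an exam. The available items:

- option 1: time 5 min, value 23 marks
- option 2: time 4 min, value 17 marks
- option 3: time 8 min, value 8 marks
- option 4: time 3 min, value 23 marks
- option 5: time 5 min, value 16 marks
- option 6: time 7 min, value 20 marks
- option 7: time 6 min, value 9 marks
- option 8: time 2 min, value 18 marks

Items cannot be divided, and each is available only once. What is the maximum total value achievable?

Check high-value combinations within 23 min:
- option 1+option 2+option 4+option 6+option 8: time 5+4+3+7+2=21, value 23+17+23+20+18=101
- option 1+option 4+option 5+option 6+option 8: time 5+3+5+7+2=22, value 23+23+16+20+18=100
- option 1+option 2+option 4+option 5+option 8: time 5+4+3+5+2=19, value 23+17+23+16+18=97
Best: 101 marks.

101 marks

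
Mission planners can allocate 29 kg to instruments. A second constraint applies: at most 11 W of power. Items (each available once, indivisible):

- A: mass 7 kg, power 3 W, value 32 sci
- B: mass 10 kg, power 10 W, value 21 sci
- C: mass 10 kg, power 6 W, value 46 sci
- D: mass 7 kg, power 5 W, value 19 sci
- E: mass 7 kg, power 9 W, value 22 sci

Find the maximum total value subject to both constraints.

78 sci

Feasible sets respecting both limits:
- A+C: mass 17, power 9, value 78
- C+D: mass 17, power 11, value 65
- A+D: mass 14, power 8, value 51
- C: mass 10, power 6, value 46
Best: 78 sci.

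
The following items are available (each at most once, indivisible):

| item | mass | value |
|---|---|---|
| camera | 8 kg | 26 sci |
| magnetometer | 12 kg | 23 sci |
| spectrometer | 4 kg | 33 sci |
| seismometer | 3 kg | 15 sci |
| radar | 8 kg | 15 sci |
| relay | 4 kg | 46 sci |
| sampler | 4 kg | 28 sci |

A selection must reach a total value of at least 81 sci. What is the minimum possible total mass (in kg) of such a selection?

11

Subsets with value ≥ 81, sorted by total mass:
- spectrometer+seismometer+relay: mass 11, value 94
- seismometer+relay+sampler: mass 11, value 89
- spectrometer+relay+sampler: mass 12, value 107
- spectrometer+seismometer+relay+sampler: mass 15, value 122
Minimum mass: 11 kg.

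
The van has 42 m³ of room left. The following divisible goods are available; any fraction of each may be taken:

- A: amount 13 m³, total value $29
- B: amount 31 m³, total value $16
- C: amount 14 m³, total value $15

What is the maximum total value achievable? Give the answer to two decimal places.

Take in order of value per unit:
- A (29/13 per unit): all 13 → value 29, running total 29.00
- C (15/14 per unit): all 14 → value 15, running total 44.00
- B (16/31 per unit): 15 of 31 → value 15×16/31 = 7.7419, running total 51.74
Total 51.74.

51.74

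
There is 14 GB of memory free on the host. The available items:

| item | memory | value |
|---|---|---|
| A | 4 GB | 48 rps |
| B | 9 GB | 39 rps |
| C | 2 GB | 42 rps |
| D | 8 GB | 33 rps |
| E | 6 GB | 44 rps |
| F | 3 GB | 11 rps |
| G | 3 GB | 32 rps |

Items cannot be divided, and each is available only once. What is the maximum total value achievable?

Check high-value combinations within 14 GB:
- A+C+E: memory 4+2+6=12, value 48+42+44=134
- A+C+F+G: memory 4+2+3+3=12, value 48+42+11+32=133
- C+E+F+G: memory 2+6+3+3=14, value 42+44+11+32=129
- A+E+G: memory 4+6+3=13, value 48+44+32=124
Best: 134 rps.

134 rps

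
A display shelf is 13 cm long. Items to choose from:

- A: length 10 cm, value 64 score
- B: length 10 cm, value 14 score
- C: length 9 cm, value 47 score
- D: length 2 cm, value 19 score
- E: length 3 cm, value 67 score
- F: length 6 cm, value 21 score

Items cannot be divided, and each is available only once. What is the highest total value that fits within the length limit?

Check high-value combinations within 13 cm:
- A+E: length 10+3=13, value 64+67=131
- C+E: length 9+3=12, value 47+67=114
- D+E+F: length 2+3+6=11, value 19+67+21=107
- E+F: length 3+6=9, value 67+21=88
- D+E: length 2+3=5, value 19+67=86
Best: 131 score.

131 score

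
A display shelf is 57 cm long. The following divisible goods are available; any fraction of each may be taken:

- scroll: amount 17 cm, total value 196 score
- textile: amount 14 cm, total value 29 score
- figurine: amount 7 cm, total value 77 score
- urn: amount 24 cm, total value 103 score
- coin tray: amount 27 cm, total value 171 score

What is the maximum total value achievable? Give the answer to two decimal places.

469.75

Take in order of value per unit:
- scroll (196/17 per unit): all 17 → value 196, running total 196.00
- figurine (77/7 per unit): all 7 → value 77, running total 273.00
- coin tray (171/27 per unit): all 27 → value 171, running total 444.00
- urn (103/24 per unit): 6 of 24 → value 6×103/24 = 25.7500, running total 469.75
Total 469.75.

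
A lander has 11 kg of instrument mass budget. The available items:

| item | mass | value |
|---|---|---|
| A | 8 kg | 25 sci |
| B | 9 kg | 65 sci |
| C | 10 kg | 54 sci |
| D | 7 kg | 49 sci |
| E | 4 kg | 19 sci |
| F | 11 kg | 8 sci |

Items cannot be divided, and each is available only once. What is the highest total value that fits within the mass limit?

68 sci

This is a 0/1 knapsack; check combinations near the capacity.
- D+E: mass 7+4=11, value 49+19=68
- B: mass 9, value 65
- C: mass 10, value 54
- D: mass 7, value 49
- A: mass 8, value 25
Best: 68 sci.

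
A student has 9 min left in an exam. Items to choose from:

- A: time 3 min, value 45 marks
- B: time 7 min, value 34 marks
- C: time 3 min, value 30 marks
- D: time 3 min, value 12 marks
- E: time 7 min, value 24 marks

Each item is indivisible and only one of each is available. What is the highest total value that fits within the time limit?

Check high-value combinations within 9 min:
- A+C+D: time 3+3+3=9, value 45+30+12=87
- A+C: time 3+3=6, value 45+30=75
- A+D: time 3+3=6, value 45+12=57
- A: time 3, value 45
- C+D: time 3+3=6, value 30+12=42
Best: 87 marks.

87 marks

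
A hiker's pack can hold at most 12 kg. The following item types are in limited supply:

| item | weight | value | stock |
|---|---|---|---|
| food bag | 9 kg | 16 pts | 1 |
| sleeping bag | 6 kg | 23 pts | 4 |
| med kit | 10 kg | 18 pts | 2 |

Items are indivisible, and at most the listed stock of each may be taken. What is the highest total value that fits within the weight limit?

Top feasible selections:
- 2×sleeping bag: weight 12, value 46
- 1×sleeping bag: weight 6, value 23
- 1×med kit: weight 10, value 18
Best: 46 pts.

46 pts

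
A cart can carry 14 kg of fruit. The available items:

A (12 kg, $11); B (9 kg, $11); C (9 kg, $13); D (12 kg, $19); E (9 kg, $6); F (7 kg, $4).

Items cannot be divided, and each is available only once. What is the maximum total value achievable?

$19

Check high-value combinations within 14 kg:
- D: weight 12, value 19
- C: weight 9, value 13
- B: weight 9, value 11
Best: $19.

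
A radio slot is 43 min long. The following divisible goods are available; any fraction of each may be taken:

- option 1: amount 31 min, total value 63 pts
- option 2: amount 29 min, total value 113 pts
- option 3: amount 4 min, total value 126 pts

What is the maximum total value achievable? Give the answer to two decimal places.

Take in order of value per unit:
- option 3 (126/4 per unit): all 4 → value 126, running total 126.00
- option 2 (113/29 per unit): all 29 → value 113, running total 239.00
- option 1 (63/31 per unit): 10 of 31 → value 10×63/31 = 20.3226, running total 259.32
Total 259.32.

259.32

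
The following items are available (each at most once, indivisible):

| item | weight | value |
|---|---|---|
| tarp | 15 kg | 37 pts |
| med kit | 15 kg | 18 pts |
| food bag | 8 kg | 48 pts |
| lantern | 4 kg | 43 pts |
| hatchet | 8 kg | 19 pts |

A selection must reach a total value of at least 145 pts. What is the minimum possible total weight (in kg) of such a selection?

Subsets with value ≥ 145, sorted by total weight:
- tarp+food bag+lantern+hatchet: weight 35, value 147
- tarp+med kit+food bag+lantern: weight 42, value 146
- tarp+med kit+food bag+lantern+hatchet: weight 50, value 165
Minimum weight: 35 kg.

35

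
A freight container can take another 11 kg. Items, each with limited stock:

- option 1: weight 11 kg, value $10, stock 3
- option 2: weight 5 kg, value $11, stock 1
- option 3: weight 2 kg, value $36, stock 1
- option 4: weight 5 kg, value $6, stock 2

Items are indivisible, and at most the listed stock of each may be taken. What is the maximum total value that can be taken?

Top feasible selections:
- 1×option 2 + 1×option 3: weight 7, value 47
- 1×option 3 + 1×option 4: weight 7, value 42
- 1×option 3: weight 2, value 36
Best: $47.

$47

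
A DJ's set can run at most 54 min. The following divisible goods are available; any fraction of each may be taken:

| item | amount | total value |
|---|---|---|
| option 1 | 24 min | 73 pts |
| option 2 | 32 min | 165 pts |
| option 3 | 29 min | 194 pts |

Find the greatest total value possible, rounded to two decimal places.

Take in order of value per unit:
- option 3 (194/29 per unit): all 29 → value 194, running total 194.00
- option 2 (165/32 per unit): 25 of 32 → value 25×165/32 = 128.9063, running total 322.91
Total 322.91.

322.91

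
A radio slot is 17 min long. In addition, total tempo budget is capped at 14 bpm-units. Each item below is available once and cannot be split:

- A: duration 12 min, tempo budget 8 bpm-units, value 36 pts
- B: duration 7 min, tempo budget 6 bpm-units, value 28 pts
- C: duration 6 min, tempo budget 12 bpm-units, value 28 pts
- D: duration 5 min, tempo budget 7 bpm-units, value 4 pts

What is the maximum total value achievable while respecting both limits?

36 pts

Feasible sets respecting both limits:
- A: duration 12, tempo budget 8, value 36
- B+D: duration 12, tempo budget 13, value 32
- B: duration 7, tempo budget 6, value 28
Best: 36 pts.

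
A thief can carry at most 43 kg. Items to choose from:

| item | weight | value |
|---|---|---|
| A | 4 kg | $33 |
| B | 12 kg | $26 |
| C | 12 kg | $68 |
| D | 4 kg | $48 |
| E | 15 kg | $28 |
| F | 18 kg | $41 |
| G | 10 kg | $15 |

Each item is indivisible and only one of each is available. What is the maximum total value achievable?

This is a 0/1 knapsack; check combinations near the capacity.
- A+C+D+F: weight 4+12+4+18=38, value 33+68+48+41=190
- A+B+C+D+G: weight 4+12+12+4+10=42, value 33+26+68+48+15=190
- A+C+D+E: weight 4+12+4+15=35, value 33+68+48+28=177
Best: $190.

$190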